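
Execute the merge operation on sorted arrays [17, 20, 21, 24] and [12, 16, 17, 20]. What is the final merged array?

Merging process:

Compare 17 vs 12: take 12 from right. Merged: [12]
Compare 17 vs 16: take 16 from right. Merged: [12, 16]
Compare 17 vs 17: take 17 from left. Merged: [12, 16, 17]
Compare 20 vs 17: take 17 from right. Merged: [12, 16, 17, 17]
Compare 20 vs 20: take 20 from left. Merged: [12, 16, 17, 17, 20]
Compare 21 vs 20: take 20 from right. Merged: [12, 16, 17, 17, 20, 20]
Append remaining from left: [21, 24]. Merged: [12, 16, 17, 17, 20, 20, 21, 24]

Final merged array: [12, 16, 17, 17, 20, 20, 21, 24]
Total comparisons: 6

The merged array is [12, 16, 17, 17, 20, 20, 21, 24], requiring 6 comparisons. The merge step runs in O(n) time where n is the total number of elements.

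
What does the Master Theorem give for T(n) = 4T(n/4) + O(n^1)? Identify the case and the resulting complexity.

Master Theorem for T(n) = 4T(n/4) + O(n^1):

a = 4, b = 4, c = 1
log_b(a) = log_4(4) = 1.0000

Case 2: c = 1 = log_4(4) = 1.0000
T(n) = O(n^1 log n) = O(n log n)

For T(n) = 4T(n/4) + O(n^1): log_4(4) = 1.0000. This is Case 2 of the Master Theorem (c = log_b(a), equal work at all levels), giving O(n log n).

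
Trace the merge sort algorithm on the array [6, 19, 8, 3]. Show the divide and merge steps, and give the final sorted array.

Merge sort trace:

Split: [6, 19, 8, 3] -> [6, 19] and [8, 3]
  Split: [6, 19] -> [6] and [19]
  Merge: [6] + [19] -> [6, 19]
  Split: [8, 3] -> [8] and [3]
  Merge: [8] + [3] -> [3, 8]
Merge: [6, 19] + [3, 8] -> [3, 6, 8, 19]

Final sorted array: [3, 6, 8, 19]

The merge sort proceeds by recursively splitting the array and merging sorted halves.
After all merges, the sorted array is [3, 6, 8, 19].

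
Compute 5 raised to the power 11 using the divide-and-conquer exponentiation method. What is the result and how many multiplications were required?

Computing 5^11 by squaring (build up from 5^1; each line after the first costs one multiplication):

5^1 = 5
5^2 = (5^1)^2 = 5^2 = 25
5^4 = (5^2)^2 = 25^2 = 625
5^5 = 5 * 5^4 = 5 * 625 = 3125
5^10 = (5^5)^2 = 3125^2 = 9765625
5^11 = 5 * 5^10 = 5 * 9765625 = 48828125

Result: 48828125
Multiplications needed: 5 (5 lines after 5^1)

5^11 = 48828125. Using exponentiation by squaring, this requires 5 multiplications. The key idea: if the exponent is even, square the half-power; if odd, multiply by the base once.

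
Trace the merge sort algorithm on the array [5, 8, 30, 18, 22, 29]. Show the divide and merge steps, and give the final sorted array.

Merge sort trace:

Split: [5, 8, 30, 18, 22, 29] -> [5, 8, 30] and [18, 22, 29]
  Split: [5, 8, 30] -> [5] and [8, 30]
    Split: [8, 30] -> [8] and [30]
    Merge: [8] + [30] -> [8, 30]
  Merge: [5] + [8, 30] -> [5, 8, 30]
  Split: [18, 22, 29] -> [18] and [22, 29]
    Split: [22, 29] -> [22] and [29]
    Merge: [22] + [29] -> [22, 29]
  Merge: [18] + [22, 29] -> [18, 22, 29]
Merge: [5, 8, 30] + [18, 22, 29] -> [5, 8, 18, 22, 29, 30]

Final sorted array: [5, 8, 18, 22, 29, 30]

The merge sort proceeds by recursively splitting the array and merging sorted halves.
After all merges, the sorted array is [5, 8, 18, 22, 29, 30].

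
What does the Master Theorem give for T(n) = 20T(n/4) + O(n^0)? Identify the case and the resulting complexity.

Master Theorem for T(n) = 20T(n/4) + O(n^0):

a = 20, b = 4, c = 0
log_b(a) = log_4(20) = 2.1610

Case 1: c = 0 < log_4(20) = 2.1610
T(n) = O(n^(log_4 20))

For T(n) = 20T(n/4) + O(n^0): log_4(20) = 2.1610. This is Case 1 of the Master Theorem (c < log_b(a), work dominated by leaves), giving O(n^(log_4 20)).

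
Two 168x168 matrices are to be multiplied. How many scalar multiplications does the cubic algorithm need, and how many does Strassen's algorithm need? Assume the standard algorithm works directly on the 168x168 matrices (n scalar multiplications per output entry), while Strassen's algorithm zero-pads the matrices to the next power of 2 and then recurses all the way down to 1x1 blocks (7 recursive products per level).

Matrix multiplication for 168x168 matrices:

Strassen's algorithm requires power-of-2 dimensions. Pad 168x168 to 256x256 (next power of 2).

Standard algorithm: 168^3 = 4741632 multiplications
Strassen's algorithm: 7^(log2(256)) = 7^8 = 5764801 multiplications
Difference: 4741632 - 5764801 = -1023169 (Strassen uses MORE here due to padding overhead — for small or just-over-power-of-2 n, padding can outweigh the per-level savings)

Standard: 4741632 multiplications (168^3). Strassen: 5764801 multiplications (7^8, after padding to 256x256). Strassen reduces 8 recursive multiplications to 7 at each level.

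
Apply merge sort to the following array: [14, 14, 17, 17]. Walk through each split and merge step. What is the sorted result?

Merge sort trace:

Split: [14, 14, 17, 17] -> [14, 14] and [17, 17]
  Split: [14, 14] -> [14] and [14]
  Merge: [14] + [14] -> [14, 14]
  Split: [17, 17] -> [17] and [17]
  Merge: [17] + [17] -> [17, 17]
Merge: [14, 14] + [17, 17] -> [14, 14, 17, 17]

Final sorted array: [14, 14, 17, 17]

The merge sort proceeds by recursively splitting the array and merging sorted halves.
After all merges, the sorted array is [14, 14, 17, 17].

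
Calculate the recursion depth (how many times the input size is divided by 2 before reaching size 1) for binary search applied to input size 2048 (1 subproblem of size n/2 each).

For divide and conquer with division factor 2:

Problem sizes at each level:
Level 0: 2048
Level 1: 1024
Level 2: 512
Level 3: 256
Level 4: 128
Level 5: 64
Level 6: 32
Level 7: 16
Level 8: 8
Level 9: 4
Level 10: 2
Level 11: 1

The root is level 0 and the size-1 base case is level 11 (the tree spans levels 0 through 11, i.e. 12 levels counting the root), so the depth is the number of divisions: log_2(2048) = 11

The recursion tree depth is log_2(2048) = 11. At each level, the problem size is divided by 2, so it takes 11 divisions to reduce to a base case of size 1. The algorithm makes 1 recursive call at each level.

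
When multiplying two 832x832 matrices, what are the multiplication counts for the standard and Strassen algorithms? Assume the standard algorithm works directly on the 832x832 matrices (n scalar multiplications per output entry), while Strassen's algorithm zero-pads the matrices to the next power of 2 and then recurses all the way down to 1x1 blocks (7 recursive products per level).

Matrix multiplication for 832x832 matrices:

Strassen's algorithm requires power-of-2 dimensions. Pad 832x832 to 1024x1024 (next power of 2).

Standard algorithm: 832^3 = 575930368 multiplications
Strassen's algorithm: 7^(log2(1024)) = 7^10 = 282475249 multiplications
Savings: 575930368 - 282475249 = 293455119 multiplications

Standard: 575930368 multiplications (832^3). Strassen: 282475249 multiplications (7^10, after padding to 1024x1024). Strassen reduces 8 recursive multiplications to 7 at each level.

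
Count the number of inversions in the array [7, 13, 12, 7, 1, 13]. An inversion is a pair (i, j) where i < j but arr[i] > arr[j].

Finding inversions in [7, 13, 12, 7, 1, 13]:

(0, 4): arr[0]=7 > arr[4]=1
(1, 2): arr[1]=13 > arr[2]=12
(1, 3): arr[1]=13 > arr[3]=7
(1, 4): arr[1]=13 > arr[4]=1
(2, 3): arr[2]=12 > arr[3]=7
(2, 4): arr[2]=12 > arr[4]=1
(3, 4): arr[3]=7 > arr[4]=1

Total inversions: 7

The array has 7 inversion(s): (0,4), (1,2), (1,3), (1,4), (2,3), (2,4), (3,4). Each pair (i,j) satisfies i < j and arr[i] > arr[j].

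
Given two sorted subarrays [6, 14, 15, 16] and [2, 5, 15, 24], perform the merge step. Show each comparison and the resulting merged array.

Merging process:

Compare 6 vs 2: take 2 from right. Merged: [2]
Compare 6 vs 5: take 5 from right. Merged: [2, 5]
Compare 6 vs 15: take 6 from left. Merged: [2, 5, 6]
Compare 14 vs 15: take 14 from left. Merged: [2, 5, 6, 14]
Compare 15 vs 15: take 15 from left. Merged: [2, 5, 6, 14, 15]
Compare 16 vs 15: take 15 from right. Merged: [2, 5, 6, 14, 15, 15]
Compare 16 vs 24: take 16 from left. Merged: [2, 5, 6, 14, 15, 15, 16]
Append remaining from right: [24]. Merged: [2, 5, 6, 14, 15, 15, 16, 24]

Final merged array: [2, 5, 6, 14, 15, 15, 16, 24]
Total comparisons: 7

The merged array is [2, 5, 6, 14, 15, 15, 16, 24], requiring 7 comparisons. The merge step runs in O(n) time where n is the total number of elements.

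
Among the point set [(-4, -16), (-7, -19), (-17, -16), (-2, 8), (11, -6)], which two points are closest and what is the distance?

Computing all pairwise distances among 5 points:

d((-4, -16), (-7, -19)) = 4.2426 <-- minimum
d((-4, -16), (-17, -16)) = 13.0
d((-4, -16), (-2, 8)) = 24.0832
d((-4, -16), (11, -6)) = 18.0278
d((-7, -19), (-17, -16)) = 10.4403
d((-7, -19), (-2, 8)) = 27.4591
d((-7, -19), (11, -6)) = 22.2036
d((-17, -16), (-2, 8)) = 28.3019
d((-17, -16), (11, -6)) = 29.7321
d((-2, 8), (11, -6)) = 19.105

Closest pair: (-4, -16) and (-7, -19) with distance 4.2426

The closest pair is (-4, -16) and (-7, -19) with Euclidean distance 4.2426. For 5 points, brute-force pairwise comparison is shown above. For large n, the divide-and-conquer algorithm (sort by x, recurse on halves, check the dividing strip) achieves O(n log n).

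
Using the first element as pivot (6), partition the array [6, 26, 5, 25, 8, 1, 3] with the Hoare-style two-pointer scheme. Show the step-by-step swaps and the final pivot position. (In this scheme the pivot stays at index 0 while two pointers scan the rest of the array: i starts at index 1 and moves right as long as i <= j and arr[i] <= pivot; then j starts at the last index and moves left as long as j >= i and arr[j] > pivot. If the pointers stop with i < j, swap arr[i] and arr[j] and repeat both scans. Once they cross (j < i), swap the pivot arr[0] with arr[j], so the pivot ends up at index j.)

Hoare-style two-pointer partition with pivot = 6:

Initial array: [6, 26, 5, 25, 8, 1, 3]

Pointers start at i = 1, j = 6.
i stops at index 1 (arr[1]=26 > 6), j stops at index 6 (arr[6]=3 <= 6): swap arr[1] and arr[6], array becomes [6, 3, 5, 25, 8, 1, 26]
i stops at index 3 (arr[3]=25 > 6), j stops at index 5 (arr[5]=1 <= 6): swap arr[3] and arr[5], array becomes [6, 3, 5, 1, 8, 25, 26]
i ends at 4, j ends at 3: the pointers have crossed (j < i), so scanning stops.

Swap pivot arr[0] with arr[3] to place pivot at position 3: [1, 3, 5, 6, 8, 25, 26]
Pivot position: 3

After partitioning with pivot 6, the array becomes [1, 3, 5, 6, 8, 25, 26]. The pivot is placed at index 3. All elements to the left of the pivot are <= 6, and all elements to the right are > 6.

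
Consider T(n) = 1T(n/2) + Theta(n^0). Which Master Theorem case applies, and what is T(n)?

Master Theorem for T(n) = 1T(n/2) + O(n^0):

a = 1, b = 2, c = 0
log_b(a) = log_2(1) = 0.0000

Case 2: c = 0 = log_2(1) = 0.0000
T(n) = O(n^0 log n) = O(log n)

For T(n) = 1T(n/2) + O(n^0): log_2(1) = 0.0000. This is Case 2 of the Master Theorem (c = log_b(a), equal work at all levels), giving O(log n).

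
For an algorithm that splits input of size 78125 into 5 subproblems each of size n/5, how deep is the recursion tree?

For divide and conquer with division factor 5:

Problem sizes at each level:
Level 0: 78125
Level 1: 15625
Level 2: 3125
Level 3: 625
Level 4: 125
Level 5: 25
Level 6: 5
Level 7: 1

The root is level 0 and the size-1 base case is level 7 (the tree spans levels 0 through 7, i.e. 8 levels counting the root), so the depth is the number of divisions: log_5(78125) = 7

The recursion tree depth is log_5(78125) = 7. At each level, the problem size is divided by 5, so it takes 7 divisions to reduce to a base case of size 1. The algorithm makes 5 recursive calls at each level.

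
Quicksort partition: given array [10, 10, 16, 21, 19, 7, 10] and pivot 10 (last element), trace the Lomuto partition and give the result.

Lomuto partition with pivot = 10:

Initial array: [10, 10, 16, 21, 19, 7, 10]

arr[0]=10 <= 10: swap with position 0, array becomes [10, 10, 16, 21, 19, 7, 10]
arr[1]=10 <= 10: swap with position 1, array becomes [10, 10, 16, 21, 19, 7, 10]
arr[2]=16 > 10: no swap
arr[3]=21 > 10: no swap
arr[4]=19 > 10: no swap
arr[5]=7 <= 10: swap with position 2, array becomes [10, 10, 7, 21, 19, 16, 10]

Place pivot at position 3: [10, 10, 7, 10, 19, 16, 21]
Pivot position: 3

After partitioning with pivot 10, the array becomes [10, 10, 7, 10, 19, 16, 21]. The pivot is placed at index 3. All elements to the left of the pivot are <= 10, and all elements to the right are > 10.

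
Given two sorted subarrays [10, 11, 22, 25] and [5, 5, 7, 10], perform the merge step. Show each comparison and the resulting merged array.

Merging process:

Compare 10 vs 5: take 5 from right. Merged: [5]
Compare 10 vs 5: take 5 from right. Merged: [5, 5]
Compare 10 vs 7: take 7 from right. Merged: [5, 5, 7]
Compare 10 vs 10: take 10 from left. Merged: [5, 5, 7, 10]
Compare 11 vs 10: take 10 from right. Merged: [5, 5, 7, 10, 10]
Append remaining from left: [11, 22, 25]. Merged: [5, 5, 7, 10, 10, 11, 22, 25]

Final merged array: [5, 5, 7, 10, 10, 11, 22, 25]
Total comparisons: 5

The merged array is [5, 5, 7, 10, 10, 11, 22, 25], requiring 5 comparisons. The merge step runs in O(n) time where n is the total number of elements.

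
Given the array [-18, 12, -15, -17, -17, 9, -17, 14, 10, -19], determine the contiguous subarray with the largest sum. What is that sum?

Using Kadane's algorithm on [-18, 12, -15, -17, -17, 9, -17, 14, 10, -19]:

Scanning through the array:
Position 1 (value 12): max_ending_here = 12, max_so_far = 12
Position 2 (value -15): max_ending_here = -3, max_so_far = 12
Position 3 (value -17): max_ending_here = -17, max_so_far = 12
Position 4 (value -17): max_ending_here = -17, max_so_far = 12
Position 5 (value 9): max_ending_here = 9, max_so_far = 12
Position 6 (value -17): max_ending_here = -8, max_so_far = 12
Position 7 (value 14): max_ending_here = 14, max_so_far = 14
Position 8 (value 10): max_ending_here = 24, max_so_far = 24
Position 9 (value -19): max_ending_here = 5, max_so_far = 24

Maximum subarray: [14, 10]
Maximum sum: 24

The maximum subarray is [14, 10] with sum 24. This subarray runs from index 7 to index 8.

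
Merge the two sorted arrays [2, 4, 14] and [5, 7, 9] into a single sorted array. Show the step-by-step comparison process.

Merging process:

Compare 2 vs 5: take 2 from left. Merged: [2]
Compare 4 vs 5: take 4 from left. Merged: [2, 4]
Compare 14 vs 5: take 5 from right. Merged: [2, 4, 5]
Compare 14 vs 7: take 7 from right. Merged: [2, 4, 5, 7]
Compare 14 vs 9: take 9 from right. Merged: [2, 4, 5, 7, 9]
Append remaining from left: [14]. Merged: [2, 4, 5, 7, 9, 14]

Final merged array: [2, 4, 5, 7, 9, 14]
Total comparisons: 5

The merged array is [2, 4, 5, 7, 9, 14], requiring 5 comparisons. The merge step runs in O(n) time where n is the total number of elements.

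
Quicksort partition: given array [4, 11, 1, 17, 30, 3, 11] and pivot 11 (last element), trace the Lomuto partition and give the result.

Lomuto partition with pivot = 11:

Initial array: [4, 11, 1, 17, 30, 3, 11]

arr[0]=4 <= 11: swap with position 0, array becomes [4, 11, 1, 17, 30, 3, 11]
arr[1]=11 <= 11: swap with position 1, array becomes [4, 11, 1, 17, 30, 3, 11]
arr[2]=1 <= 11: swap with position 2, array becomes [4, 11, 1, 17, 30, 3, 11]
arr[3]=17 > 11: no swap
arr[4]=30 > 11: no swap
arr[5]=3 <= 11: swap with position 3, array becomes [4, 11, 1, 3, 30, 17, 11]

Place pivot at position 4: [4, 11, 1, 3, 11, 17, 30]
Pivot position: 4

After partitioning with pivot 11, the array becomes [4, 11, 1, 3, 11, 17, 30]. The pivot is placed at index 4. All elements to the left of the pivot are <= 11, and all elements to the right are > 11.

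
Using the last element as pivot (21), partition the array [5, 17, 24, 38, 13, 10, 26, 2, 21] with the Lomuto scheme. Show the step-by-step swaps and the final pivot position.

Lomuto partition with pivot = 21:

Initial array: [5, 17, 24, 38, 13, 10, 26, 2, 21]

arr[0]=5 <= 21: swap with position 0, array becomes [5, 17, 24, 38, 13, 10, 26, 2, 21]
arr[1]=17 <= 21: swap with position 1, array becomes [5, 17, 24, 38, 13, 10, 26, 2, 21]
arr[2]=24 > 21: no swap
arr[3]=38 > 21: no swap
arr[4]=13 <= 21: swap with position 2, array becomes [5, 17, 13, 38, 24, 10, 26, 2, 21]
arr[5]=10 <= 21: swap with position 3, array becomes [5, 17, 13, 10, 24, 38, 26, 2, 21]
arr[6]=26 > 21: no swap
arr[7]=2 <= 21: swap with position 4, array becomes [5, 17, 13, 10, 2, 38, 26, 24, 21]

Place pivot at position 5: [5, 17, 13, 10, 2, 21, 26, 24, 38]
Pivot position: 5

After partitioning with pivot 21, the array becomes [5, 17, 13, 10, 2, 21, 26, 24, 38]. The pivot is placed at index 5. All elements to the left of the pivot are <= 21, and all elements to the right are > 21.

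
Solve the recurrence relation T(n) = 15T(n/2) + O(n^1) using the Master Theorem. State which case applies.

Master Theorem for T(n) = 15T(n/2) + O(n^1):

a = 15, b = 2, c = 1
log_b(a) = log_2(15) = 3.9069

Case 1: c = 1 < log_2(15) = 3.9069
T(n) = O(n^(log_2 15))

For T(n) = 15T(n/2) + O(n^1): log_2(15) = 3.9069. This is Case 1 of the Master Theorem (c < log_b(a), work dominated by leaves), giving O(n^(log_2 15)).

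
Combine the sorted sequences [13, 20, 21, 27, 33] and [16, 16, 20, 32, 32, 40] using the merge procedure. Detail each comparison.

Merging process:

Compare 13 vs 16: take 13 from left. Merged: [13]
Compare 20 vs 16: take 16 from right. Merged: [13, 16]
Compare 20 vs 16: take 16 from right. Merged: [13, 16, 16]
Compare 20 vs 20: take 20 from left. Merged: [13, 16, 16, 20]
Compare 21 vs 20: take 20 from right. Merged: [13, 16, 16, 20, 20]
Compare 21 vs 32: take 21 from left. Merged: [13, 16, 16, 20, 20, 21]
Compare 27 vs 32: take 27 from left. Merged: [13, 16, 16, 20, 20, 21, 27]
Compare 33 vs 32: take 32 from right. Merged: [13, 16, 16, 20, 20, 21, 27, 32]
Compare 33 vs 32: take 32 from right. Merged: [13, 16, 16, 20, 20, 21, 27, 32, 32]
Compare 33 vs 40: take 33 from left. Merged: [13, 16, 16, 20, 20, 21, 27, 32, 32, 33]
Append remaining from right: [40]. Merged: [13, 16, 16, 20, 20, 21, 27, 32, 32, 33, 40]

Final merged array: [13, 16, 16, 20, 20, 21, 27, 32, 32, 33, 40]
Total comparisons: 10

The merged array is [13, 16, 16, 20, 20, 21, 27, 32, 32, 33, 40], requiring 10 comparisons. The merge step runs in O(n) time where n is the total number of elements.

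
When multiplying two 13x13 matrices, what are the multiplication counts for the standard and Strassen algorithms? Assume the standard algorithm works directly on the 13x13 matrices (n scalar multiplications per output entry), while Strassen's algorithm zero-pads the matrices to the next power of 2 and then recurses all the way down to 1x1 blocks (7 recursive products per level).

Matrix multiplication for 13x13 matrices:

Strassen's algorithm requires power-of-2 dimensions. Pad 13x13 to 16x16 (next power of 2).

Standard algorithm: 13^3 = 2197 multiplications
Strassen's algorithm: 7^(log2(16)) = 7^4 = 2401 multiplications
Difference: 2197 - 2401 = -204 (Strassen uses MORE here due to padding overhead — for small or just-over-power-of-2 n, padding can outweigh the per-level savings)

Standard: 2197 multiplications (13^3). Strassen: 2401 multiplications (7^4, after padding to 16x16). Strassen reduces 8 recursive multiplications to 7 at each level.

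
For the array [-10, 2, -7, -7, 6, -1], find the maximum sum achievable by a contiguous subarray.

Using Kadane's algorithm on [-10, 2, -7, -7, 6, -1]:

Scanning through the array:
Position 1 (value 2): max_ending_here = 2, max_so_far = 2
Position 2 (value -7): max_ending_here = -5, max_so_far = 2
Position 3 (value -7): max_ending_here = -7, max_so_far = 2
Position 4 (value 6): max_ending_here = 6, max_so_far = 6
Position 5 (value -1): max_ending_here = 5, max_so_far = 6

Maximum subarray: [6]
Maximum sum: 6

The maximum subarray is [6] with sum 6. This subarray runs from index 4 to index 4.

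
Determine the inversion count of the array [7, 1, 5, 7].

Finding inversions in [7, 1, 5, 7]:

(0, 1): arr[0]=7 > arr[1]=1
(0, 2): arr[0]=7 > arr[2]=5

Total inversions: 2

The array has 2 inversion(s): (0,1), (0,2). Each pair (i,j) satisfies i < j and arr[i] > arr[j].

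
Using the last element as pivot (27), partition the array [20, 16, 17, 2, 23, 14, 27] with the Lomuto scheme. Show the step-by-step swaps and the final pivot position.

Lomuto partition with pivot = 27:

Initial array: [20, 16, 17, 2, 23, 14, 27]

arr[0]=20 <= 27: swap with position 0, array becomes [20, 16, 17, 2, 23, 14, 27]
arr[1]=16 <= 27: swap with position 1, array becomes [20, 16, 17, 2, 23, 14, 27]
arr[2]=17 <= 27: swap with position 2, array becomes [20, 16, 17, 2, 23, 14, 27]
arr[3]=2 <= 27: swap with position 3, array becomes [20, 16, 17, 2, 23, 14, 27]
arr[4]=23 <= 27: swap with position 4, array becomes [20, 16, 17, 2, 23, 14, 27]
arr[5]=14 <= 27: swap with position 5, array becomes [20, 16, 17, 2, 23, 14, 27]

Place pivot at position 6: [20, 16, 17, 2, 23, 14, 27]
Pivot position: 6

After partitioning with pivot 27, the array becomes [20, 16, 17, 2, 23, 14, 27]. The pivot is placed at index 6. All elements to the left of the pivot are <= 27, and all elements to the right are > 27.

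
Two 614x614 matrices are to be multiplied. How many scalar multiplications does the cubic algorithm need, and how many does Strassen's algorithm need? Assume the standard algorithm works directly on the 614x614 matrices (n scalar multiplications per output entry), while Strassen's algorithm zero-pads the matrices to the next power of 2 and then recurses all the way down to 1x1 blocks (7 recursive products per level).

Matrix multiplication for 614x614 matrices:

Strassen's algorithm requires power-of-2 dimensions. Pad 614x614 to 1024x1024 (next power of 2).

Standard algorithm: 614^3 = 231475544 multiplications
Strassen's algorithm: 7^(log2(1024)) = 7^10 = 282475249 multiplications
Difference: 231475544 - 282475249 = -50999705 (Strassen uses MORE here due to padding overhead — for small or just-over-power-of-2 n, padding can outweigh the per-level savings)

Standard: 231475544 multiplications (614^3). Strassen: 282475249 multiplications (7^10, after padding to 1024x1024). Strassen reduces 8 recursive multiplications to 7 at each level.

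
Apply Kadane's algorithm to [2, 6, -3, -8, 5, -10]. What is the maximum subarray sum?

Using Kadane's algorithm on [2, 6, -3, -8, 5, -10]:

Scanning through the array:
Position 1 (value 6): max_ending_here = 8, max_so_far = 8
Position 2 (value -3): max_ending_here = 5, max_so_far = 8
Position 3 (value -8): max_ending_here = -3, max_so_far = 8
Position 4 (value 5): max_ending_here = 5, max_so_far = 8
Position 5 (value -10): max_ending_here = -5, max_so_far = 8

Maximum subarray: [2, 6]
Maximum sum: 8

The maximum subarray is [2, 6] with sum 8. This subarray runs from index 0 to index 1.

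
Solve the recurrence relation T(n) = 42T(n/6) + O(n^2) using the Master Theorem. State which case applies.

Master Theorem for T(n) = 42T(n/6) + O(n^2):

a = 42, b = 6, c = 2
log_b(a) = log_6(42) = 2.0860

Case 1: c = 2 < log_6(42) = 2.0860
T(n) = O(n^(log_6 42))

For T(n) = 42T(n/6) + O(n^2): log_6(42) = 2.0860. This is Case 1 of the Master Theorem (c < log_b(a), work dominated by leaves), giving O(n^(log_6 42)).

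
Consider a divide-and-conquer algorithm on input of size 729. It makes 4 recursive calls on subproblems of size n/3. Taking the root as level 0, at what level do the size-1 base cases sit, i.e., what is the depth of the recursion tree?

For divide and conquer with division factor 3:

Problem sizes at each level:
Level 0: 729
Level 1: 243
Level 2: 81
Level 3: 27
Level 4: 9
Level 5: 3
Level 6: 1

The root is level 0 and the size-1 base case is level 6 (the tree spans levels 0 through 6, i.e. 7 levels counting the root), so the depth is the number of divisions: log_3(729) = 6

The recursion tree depth is log_3(729) = 6. At each level, the problem size is divided by 3, so it takes 6 divisions to reduce to a base case of size 1. The algorithm makes 4 recursive calls at each level.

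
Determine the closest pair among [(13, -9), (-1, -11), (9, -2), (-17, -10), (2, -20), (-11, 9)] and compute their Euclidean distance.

Computing all pairwise distances among 6 points:

d((13, -9), (-1, -11)) = 14.1421
d((13, -9), (9, -2)) = 8.0623 <-- minimum
d((13, -9), (-17, -10)) = 30.0167
d((13, -9), (2, -20)) = 15.5563
d((13, -9), (-11, 9)) = 30.0
d((-1, -11), (9, -2)) = 13.4536
d((-1, -11), (-17, -10)) = 16.0312
d((-1, -11), (2, -20)) = 9.4868
d((-1, -11), (-11, 9)) = 22.3607
d((9, -2), (-17, -10)) = 27.2029
d((9, -2), (2, -20)) = 19.3132
d((9, -2), (-11, 9)) = 22.8254
d((-17, -10), (2, -20)) = 21.4709
d((-17, -10), (-11, 9)) = 19.9249
d((2, -20), (-11, 9)) = 31.7805

Closest pair: (13, -9) and (9, -2) with distance 8.0623

The closest pair is (13, -9) and (9, -2) with Euclidean distance 8.0623. For 6 points, brute-force pairwise comparison is shown above. For large n, the divide-and-conquer algorithm (sort by x, recurse on halves, check the dividing strip) achieves O(n log n).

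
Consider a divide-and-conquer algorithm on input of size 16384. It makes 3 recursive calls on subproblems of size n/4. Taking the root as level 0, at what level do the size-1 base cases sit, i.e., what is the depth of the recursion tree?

For divide and conquer with division factor 4:

Problem sizes at each level:
Level 0: 16384
Level 1: 4096
Level 2: 1024
Level 3: 256
Level 4: 64
Level 5: 16
Level 6: 4
Level 7: 1

The root is level 0 and the size-1 base case is level 7 (the tree spans levels 0 through 7, i.e. 8 levels counting the root), so the depth is the number of divisions: log_4(16384) = 7

The recursion tree depth is log_4(16384) = 7. At each level, the problem size is divided by 4, so it takes 7 divisions to reduce to a base case of size 1. The algorithm makes 3 recursive calls at each level.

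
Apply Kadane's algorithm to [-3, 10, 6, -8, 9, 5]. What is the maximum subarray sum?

Using Kadane's algorithm on [-3, 10, 6, -8, 9, 5]:

Scanning through the array:
Position 1 (value 10): max_ending_here = 10, max_so_far = 10
Position 2 (value 6): max_ending_here = 16, max_so_far = 16
Position 3 (value -8): max_ending_here = 8, max_so_far = 16
Position 4 (value 9): max_ending_here = 17, max_so_far = 17
Position 5 (value 5): max_ending_here = 22, max_so_far = 22

Maximum subarray: [10, 6, -8, 9, 5]
Maximum sum: 22

The maximum subarray is [10, 6, -8, 9, 5] with sum 22. This subarray runs from index 1 to index 5.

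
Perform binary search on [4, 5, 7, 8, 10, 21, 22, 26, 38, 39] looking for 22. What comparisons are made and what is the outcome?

Binary search for 22 in [4, 5, 7, 8, 10, 21, 22, 26, 38, 39]:

lo=0, hi=9, mid=4, arr[mid]=10 -> 10 < 22, search right half
lo=5, hi=9, mid=7, arr[mid]=26 -> 26 > 22, search left half
lo=5, hi=6, mid=5, arr[mid]=21 -> 21 < 22, search right half
lo=6, hi=6, mid=6, arr[mid]=22 -> Found target at index 6!

Binary search finds 22 at index 6 after 4 comparisons. The search repeatedly halves the search space by comparing with the middle element.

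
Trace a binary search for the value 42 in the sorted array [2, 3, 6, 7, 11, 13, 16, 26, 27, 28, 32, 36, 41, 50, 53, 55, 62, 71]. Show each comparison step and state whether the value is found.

Binary search for 42 in [2, 3, 6, 7, 11, 13, 16, 26, 27, 28, 32, 36, 41, 50, 53, 55, 62, 71]:

lo=0, hi=17, mid=8, arr[mid]=27 -> 27 < 42, search right half
lo=9, hi=17, mid=13, arr[mid]=50 -> 50 > 42, search left half
lo=9, hi=12, mid=10, arr[mid]=32 -> 32 < 42, search right half
lo=11, hi=12, mid=11, arr[mid]=36 -> 36 < 42, search right half
lo=12, hi=12, mid=12, arr[mid]=41 -> 41 < 42, search right half
lo=13 > hi=12, target 42 not found

Binary search determines that 42 is not in the array after 5 comparisons. The search space was exhausted without finding the target.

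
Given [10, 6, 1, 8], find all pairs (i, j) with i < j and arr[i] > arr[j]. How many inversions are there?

Finding inversions in [10, 6, 1, 8]:

(0, 1): arr[0]=10 > arr[1]=6
(0, 2): arr[0]=10 > arr[2]=1
(0, 3): arr[0]=10 > arr[3]=8
(1, 2): arr[1]=6 > arr[2]=1

Total inversions: 4

The array has 4 inversion(s): (0,1), (0,2), (0,3), (1,2). Each pair (i,j) satisfies i < j and arr[i] > arr[j].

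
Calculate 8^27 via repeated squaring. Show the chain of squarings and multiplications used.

Computing 8^27 by squaring (build up from 8^1; each line after the first costs one multiplication):

8^1 = 8
8^2 = (8^1)^2 = 8^2 = 64
8^3 = 8 * 8^2 = 8 * 64 = 512
8^6 = (8^3)^2 = 512^2 = 262144
8^12 = (8^6)^2 = 262144^2 = 68719476736
8^13 = 8 * 8^12 = 8 * 68719476736 = 549755813888
8^26 = (8^13)^2 = 549755813888^2 = 302231454903657293676544
8^27 = 8 * 8^26 = 8 * 302231454903657293676544 = 2417851639229258349412352

Result: 2417851639229258349412352
Multiplications needed: 7 (7 lines after 8^1)

8^27 = 2417851639229258349412352. Using exponentiation by squaring, this requires 7 multiplications. The key idea: if the exponent is even, square the half-power; if odd, multiply by the base once.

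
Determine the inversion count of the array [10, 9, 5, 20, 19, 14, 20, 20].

Finding inversions in [10, 9, 5, 20, 19, 14, 20, 20]:

(0, 1): arr[0]=10 > arr[1]=9
(0, 2): arr[0]=10 > arr[2]=5
(1, 2): arr[1]=9 > arr[2]=5
(3, 4): arr[3]=20 > arr[4]=19
(3, 5): arr[3]=20 > arr[5]=14
(4, 5): arr[4]=19 > arr[5]=14

Total inversions: 6

The array has 6 inversion(s): (0,1), (0,2), (1,2), (3,4), (3,5), (4,5). Each pair (i,j) satisfies i < j and arr[i] > arr[j].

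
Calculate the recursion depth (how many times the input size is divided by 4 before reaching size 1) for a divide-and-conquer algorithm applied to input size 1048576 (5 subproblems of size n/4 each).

For divide and conquer with division factor 4:

Problem sizes at each level:
Level 0: 1048576
Level 1: 262144
Level 2: 65536
Level 3: 16384
Level 4: 4096
Level 5: 1024
Level 6: 256
Level 7: 64
Level 8: 16
Level 9: 4
Level 10: 1

The root is level 0 and the size-1 base case is level 10 (the tree spans levels 0 through 10, i.e. 11 levels counting the root), so the depth is the number of divisions: log_4(1048576) = 10

The recursion tree depth is log_4(1048576) = 10. At each level, the problem size is divided by 4, so it takes 10 divisions to reduce to a base case of size 1. The algorithm makes 5 recursive calls at each level.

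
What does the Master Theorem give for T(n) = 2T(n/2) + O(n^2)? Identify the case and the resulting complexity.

Master Theorem for T(n) = 2T(n/2) + O(n^2):

a = 2, b = 2, c = 2
log_b(a) = log_2(2) = 1.0000

Case 3: c = 2 > log_2(2) = 1.0000
T(n) = O(n^2) = O(n^2)

For T(n) = 2T(n/2) + O(n^2): log_2(2) = 1.0000. This is Case 3 of the Master Theorem (c > log_b(a), work dominated by root), giving O(n^2).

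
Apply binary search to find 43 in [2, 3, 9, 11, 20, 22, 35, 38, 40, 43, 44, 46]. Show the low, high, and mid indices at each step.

Binary search for 43 in [2, 3, 9, 11, 20, 22, 35, 38, 40, 43, 44, 46]:

lo=0, hi=11, mid=5, arr[mid]=22 -> 22 < 43, search right half
lo=6, hi=11, mid=8, arr[mid]=40 -> 40 < 43, search right half
lo=9, hi=11, mid=10, arr[mid]=44 -> 44 > 43, search left half
lo=9, hi=9, mid=9, arr[mid]=43 -> Found target at index 9!

Binary search finds 43 at index 9 after 4 comparisons. The search repeatedly halves the search space by comparing with the middle element.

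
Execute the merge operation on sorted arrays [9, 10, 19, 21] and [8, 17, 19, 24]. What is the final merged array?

Merging process:

Compare 9 vs 8: take 8 from right. Merged: [8]
Compare 9 vs 17: take 9 from left. Merged: [8, 9]
Compare 10 vs 17: take 10 from left. Merged: [8, 9, 10]
Compare 19 vs 17: take 17 from right. Merged: [8, 9, 10, 17]
Compare 19 vs 19: take 19 from left. Merged: [8, 9, 10, 17, 19]
Compare 21 vs 19: take 19 from right. Merged: [8, 9, 10, 17, 19, 19]
Compare 21 vs 24: take 21 from left. Merged: [8, 9, 10, 17, 19, 19, 21]
Append remaining from right: [24]. Merged: [8, 9, 10, 17, 19, 19, 21, 24]

Final merged array: [8, 9, 10, 17, 19, 19, 21, 24]
Total comparisons: 7

The merged array is [8, 9, 10, 17, 19, 19, 21, 24], requiring 7 comparisons. The merge step runs in O(n) time where n is the total number of elements.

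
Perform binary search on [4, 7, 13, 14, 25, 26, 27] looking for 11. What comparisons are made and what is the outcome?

Binary search for 11 in [4, 7, 13, 14, 25, 26, 27]:

lo=0, hi=6, mid=3, arr[mid]=14 -> 14 > 11, search left half
lo=0, hi=2, mid=1, arr[mid]=7 -> 7 < 11, search right half
lo=2, hi=2, mid=2, arr[mid]=13 -> 13 > 11, search left half
lo=2 > hi=1, target 11 not found

Binary search determines that 11 is not in the array after 3 comparisons. The search space was exhausted without finding the target.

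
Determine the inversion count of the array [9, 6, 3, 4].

Finding inversions in [9, 6, 3, 4]:

(0, 1): arr[0]=9 > arr[1]=6
(0, 2): arr[0]=9 > arr[2]=3
(0, 3): arr[0]=9 > arr[3]=4
(1, 2): arr[1]=6 > arr[2]=3
(1, 3): arr[1]=6 > arr[3]=4

Total inversions: 5

The array has 5 inversion(s): (0,1), (0,2), (0,3), (1,2), (1,3). Each pair (i,j) satisfies i < j and arr[i] > arr[j].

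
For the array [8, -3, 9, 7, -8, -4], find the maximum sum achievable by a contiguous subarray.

Using Kadane's algorithm on [8, -3, 9, 7, -8, -4]:

Scanning through the array:
Position 1 (value -3): max_ending_here = 5, max_so_far = 8
Position 2 (value 9): max_ending_here = 14, max_so_far = 14
Position 3 (value 7): max_ending_here = 21, max_so_far = 21
Position 4 (value -8): max_ending_here = 13, max_so_far = 21
Position 5 (value -4): max_ending_here = 9, max_so_far = 21

Maximum subarray: [8, -3, 9, 7]
Maximum sum: 21

The maximum subarray is [8, -3, 9, 7] with sum 21. This subarray runs from index 0 to index 3.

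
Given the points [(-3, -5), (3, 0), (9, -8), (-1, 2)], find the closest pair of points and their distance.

Computing all pairwise distances among 4 points:

d((-3, -5), (3, 0)) = 7.8102
d((-3, -5), (9, -8)) = 12.3693
d((-3, -5), (-1, 2)) = 7.2801
d((3, 0), (9, -8)) = 10.0
d((3, 0), (-1, 2)) = 4.4721 <-- minimum
d((9, -8), (-1, 2)) = 14.1421

Closest pair: (3, 0) and (-1, 2) with distance 4.4721

The closest pair is (3, 0) and (-1, 2) with Euclidean distance 4.4721. For 4 points, brute-force pairwise comparison is shown above. For large n, the divide-and-conquer algorithm (sort by x, recurse on halves, check the dividing strip) achieves O(n log n).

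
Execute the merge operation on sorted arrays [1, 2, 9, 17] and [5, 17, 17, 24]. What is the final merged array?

Merging process:

Compare 1 vs 5: take 1 from left. Merged: [1]
Compare 2 vs 5: take 2 from left. Merged: [1, 2]
Compare 9 vs 5: take 5 from right. Merged: [1, 2, 5]
Compare 9 vs 17: take 9 from left. Merged: [1, 2, 5, 9]
Compare 17 vs 17: take 17 from left. Merged: [1, 2, 5, 9, 17]
Append remaining from right: [17, 17, 24]. Merged: [1, 2, 5, 9, 17, 17, 17, 24]

Final merged array: [1, 2, 5, 9, 17, 17, 17, 24]
Total comparisons: 5

The merged array is [1, 2, 5, 9, 17, 17, 17, 24], requiring 5 comparisons. The merge step runs in O(n) time where n is the total number of elements.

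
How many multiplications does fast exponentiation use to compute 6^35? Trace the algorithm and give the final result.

Computing 6^35 by squaring (build up from 6^1; each line after the first costs one multiplication):

6^1 = 6
6^2 = (6^1)^2 = 6^2 = 36
6^4 = (6^2)^2 = 36^2 = 1296
6^8 = (6^4)^2 = 1296^2 = 1679616
6^16 = (6^8)^2 = 1679616^2 = 2821109907456
6^17 = 6 * 6^16 = 6 * 2821109907456 = 16926659444736
6^34 = (6^17)^2 = 16926659444736^2 = 286511799958070431838109696
6^35 = 6 * 6^34 = 6 * 286511799958070431838109696 = 1719070799748422591028658176

Result: 1719070799748422591028658176
Multiplications needed: 7 (7 lines after 6^1)

6^35 = 1719070799748422591028658176. Using exponentiation by squaring, this requires 7 multiplications. The key idea: if the exponent is even, square the half-power; if odd, multiply by the base once.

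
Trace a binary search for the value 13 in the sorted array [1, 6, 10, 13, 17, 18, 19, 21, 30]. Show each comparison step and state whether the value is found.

Binary search for 13 in [1, 6, 10, 13, 17, 18, 19, 21, 30]:

lo=0, hi=8, mid=4, arr[mid]=17 -> 17 > 13, search left half
lo=0, hi=3, mid=1, arr[mid]=6 -> 6 < 13, search right half
lo=2, hi=3, mid=2, arr[mid]=10 -> 10 < 13, search right half
lo=3, hi=3, mid=3, arr[mid]=13 -> Found target at index 3!

Binary search finds 13 at index 3 after 4 comparisons. The search repeatedly halves the search space by comparing with the middle element.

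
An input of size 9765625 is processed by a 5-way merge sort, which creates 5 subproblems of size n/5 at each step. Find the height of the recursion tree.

For divide and conquer with division factor 5:

Problem sizes at each level:
Level 0: 9765625
Level 1: 1953125
Level 2: 390625
Level 3: 78125
Level 4: 15625
Level 5: 3125
Level 6: 625
Level 7: 125
Level 8: 25
Level 9: 5
Level 10: 1

The root is level 0 and the size-1 base case is level 10 (the tree spans levels 0 through 10, i.e. 11 levels counting the root), so the depth is the number of divisions: log_5(9765625) = 10

The recursion tree depth is log_5(9765625) = 10. At each level, the problem size is divided by 5, so it takes 10 divisions to reduce to a base case of size 1. The algorithm makes 5 recursive calls at each level.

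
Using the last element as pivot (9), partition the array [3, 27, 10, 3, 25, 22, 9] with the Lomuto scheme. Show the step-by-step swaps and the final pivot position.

Lomuto partition with pivot = 9:

Initial array: [3, 27, 10, 3, 25, 22, 9]

arr[0]=3 <= 9: swap with position 0, array becomes [3, 27, 10, 3, 25, 22, 9]
arr[1]=27 > 9: no swap
arr[2]=10 > 9: no swap
arr[3]=3 <= 9: swap with position 1, array becomes [3, 3, 10, 27, 25, 22, 9]
arr[4]=25 > 9: no swap
arr[5]=22 > 9: no swap

Place pivot at position 2: [3, 3, 9, 27, 25, 22, 10]
Pivot position: 2

After partitioning with pivot 9, the array becomes [3, 3, 9, 27, 25, 22, 10]. The pivot is placed at index 2. All elements to the left of the pivot are <= 9, and all elements to the right are > 9.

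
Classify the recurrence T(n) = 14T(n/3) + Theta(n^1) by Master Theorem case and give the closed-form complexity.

Master Theorem for T(n) = 14T(n/3) + O(n^1):

a = 14, b = 3, c = 1
log_b(a) = log_3(14) = 2.4022

Case 1: c = 1 < log_3(14) = 2.4022
T(n) = O(n^(log_3 14))

For T(n) = 14T(n/3) + O(n^1): log_3(14) = 2.4022. This is Case 1 of the Master Theorem (c < log_b(a), work dominated by leaves), giving O(n^(log_3 14)).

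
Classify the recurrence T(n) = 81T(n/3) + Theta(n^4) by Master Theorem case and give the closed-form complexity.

Master Theorem for T(n) = 81T(n/3) + O(n^4):

a = 81, b = 3, c = 4
log_b(a) = log_3(81) = 4.0000

Case 2: c = 4 = log_3(81) = 4.0000
T(n) = O(n^4 log n) = O(n^4 log n)

For T(n) = 81T(n/3) + O(n^4): log_3(81) = 4.0000. This is Case 2 of the Master Theorem (c = log_b(a), equal work at all levels), giving O(n^4 log n).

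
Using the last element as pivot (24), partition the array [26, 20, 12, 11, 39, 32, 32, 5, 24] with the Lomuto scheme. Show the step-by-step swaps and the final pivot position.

Lomuto partition with pivot = 24:

Initial array: [26, 20, 12, 11, 39, 32, 32, 5, 24]

arr[0]=26 > 24: no swap
arr[1]=20 <= 24: swap with position 0, array becomes [20, 26, 12, 11, 39, 32, 32, 5, 24]
arr[2]=12 <= 24: swap with position 1, array becomes [20, 12, 26, 11, 39, 32, 32, 5, 24]
arr[3]=11 <= 24: swap with position 2, array becomes [20, 12, 11, 26, 39, 32, 32, 5, 24]
arr[4]=39 > 24: no swap
arr[5]=32 > 24: no swap
arr[6]=32 > 24: no swap
arr[7]=5 <= 24: swap with position 3, array becomes [20, 12, 11, 5, 39, 32, 32, 26, 24]

Place pivot at position 4: [20, 12, 11, 5, 24, 32, 32, 26, 39]
Pivot position: 4

After partitioning with pivot 24, the array becomes [20, 12, 11, 5, 24, 32, 32, 26, 39]. The pivot is placed at index 4. All elements to the left of the pivot are <= 24, and all elements to the right are > 24.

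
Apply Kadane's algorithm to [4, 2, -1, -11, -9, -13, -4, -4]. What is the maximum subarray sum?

Using Kadane's algorithm on [4, 2, -1, -11, -9, -13, -4, -4]:

Scanning through the array:
Position 1 (value 2): max_ending_here = 6, max_so_far = 6
Position 2 (value -1): max_ending_here = 5, max_so_far = 6
Position 3 (value -11): max_ending_here = -6, max_so_far = 6
Position 4 (value -9): max_ending_here = -9, max_so_far = 6
Position 5 (value -13): max_ending_here = -13, max_so_far = 6
Position 6 (value -4): max_ending_here = -4, max_so_far = 6
Position 7 (value -4): max_ending_here = -4, max_so_far = 6

Maximum subarray: [4, 2]
Maximum sum: 6

The maximum subarray is [4, 2] with sum 6. This subarray runs from index 0 to index 1.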